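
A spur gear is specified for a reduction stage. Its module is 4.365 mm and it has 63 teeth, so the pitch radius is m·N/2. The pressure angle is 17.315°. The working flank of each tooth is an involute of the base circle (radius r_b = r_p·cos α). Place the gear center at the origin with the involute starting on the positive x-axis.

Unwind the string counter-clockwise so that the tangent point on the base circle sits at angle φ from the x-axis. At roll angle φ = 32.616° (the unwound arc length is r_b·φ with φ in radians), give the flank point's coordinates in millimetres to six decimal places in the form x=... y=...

pitch radius r_p = m·N/2 = 4.365·63/2 = 137.497500
base radius r_b = r_p·cos α = 137.497500·cos 17.315° = 131.266514
roll angle φ = 32.616° = 0.56925659 rad
x = r_b·(cos φ + φ·sin φ) = 131.266514·(0.84230191 + 0.56925659·0.53900602) = 150.842898
y = r_b·(sin φ − φ·cos φ) = 131.266514·(0.53900602 − 0.56925659·0.84230191) = 7.812997

x=150.842898 y=7.812997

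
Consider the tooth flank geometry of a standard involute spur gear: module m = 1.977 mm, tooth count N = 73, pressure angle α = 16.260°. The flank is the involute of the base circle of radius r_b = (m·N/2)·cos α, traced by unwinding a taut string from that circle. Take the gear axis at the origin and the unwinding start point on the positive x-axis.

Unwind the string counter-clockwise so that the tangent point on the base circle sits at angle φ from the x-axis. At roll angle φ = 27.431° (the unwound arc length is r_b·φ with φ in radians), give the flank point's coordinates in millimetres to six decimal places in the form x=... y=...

pitch radius r_p = m·N/2 = 1.977·73/2 = 72.160500
base radius r_b = r_p·cos α = 72.160500·cos 16.260° = 69.274152
roll angle φ = 27.431° = 0.47876127 rad
x = r_b·(cos φ + φ·sin φ) = 69.274152·(0.88756626 + 0.47876127·0.46068007) = 76.764215
y = r_b·(sin φ − φ·cos φ) = 69.274152·(0.46068007 − 0.47876127·0.88756626) = 2.476393

x=76.764215 y=2.476393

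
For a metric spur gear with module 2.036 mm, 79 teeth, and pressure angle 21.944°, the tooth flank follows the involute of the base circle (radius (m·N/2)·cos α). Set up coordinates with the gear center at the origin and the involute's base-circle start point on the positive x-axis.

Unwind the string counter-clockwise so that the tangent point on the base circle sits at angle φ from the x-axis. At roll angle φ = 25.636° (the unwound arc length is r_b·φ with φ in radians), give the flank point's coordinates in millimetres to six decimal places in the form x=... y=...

x=81.692664 y=2.183002

pitch radius r_p = m·N/2 = 2.036·79/2 = 80.422000
base radius r_b = r_p·cos α = 80.422000·cos 21.944° = 74.595390
roll angle φ = 25.636° = 0.44743261 rad
x = r_b·(cos φ + φ·sin φ) = 74.595390·(0.90156086 + 0.44743261·0.43265230) = 81.692664
y = r_b·(sin φ − φ·cos φ) = 74.595390·(0.43265230 − 0.44743261·0.90156086) = 2.183002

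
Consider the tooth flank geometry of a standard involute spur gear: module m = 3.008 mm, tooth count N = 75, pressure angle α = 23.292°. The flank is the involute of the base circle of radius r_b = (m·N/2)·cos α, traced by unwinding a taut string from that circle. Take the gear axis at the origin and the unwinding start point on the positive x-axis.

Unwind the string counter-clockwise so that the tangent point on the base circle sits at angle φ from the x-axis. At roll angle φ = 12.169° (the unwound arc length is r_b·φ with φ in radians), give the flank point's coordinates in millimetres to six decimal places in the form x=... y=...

pitch radius r_p = m·N/2 = 3.008·75/2 = 112.800000
base radius r_b = r_p·cos α = 112.800000·cos 23.292° = 103.606981
roll angle φ = 12.169° = 0.21238912 rad
x = r_b·(cos φ + φ·sin φ) = 103.606981·(0.97753009 + 0.21238912·0.21079593) = 105.917504
y = r_b·(sin φ − φ·cos φ) = 103.606981·(0.21079593 − 0.21238912·0.97753009) = 0.329385

x=105.917504 y=0.329385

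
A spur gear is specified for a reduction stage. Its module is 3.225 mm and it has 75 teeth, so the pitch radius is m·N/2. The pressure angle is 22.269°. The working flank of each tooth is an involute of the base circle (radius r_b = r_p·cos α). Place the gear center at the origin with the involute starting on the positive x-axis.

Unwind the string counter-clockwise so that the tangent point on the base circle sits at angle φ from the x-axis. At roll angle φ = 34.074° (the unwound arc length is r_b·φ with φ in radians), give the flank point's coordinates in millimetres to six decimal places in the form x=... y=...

pitch radius r_p = m·N/2 = 3.225·75/2 = 120.937500
base radius r_b = r_p·cos α = 120.937500·cos 22.269° = 111.917363
roll angle φ = 34.074° = 0.59470349 rad
x = r_b·(cos φ + φ·sin φ) = 111.917363·(0.82831466 + 0.59470349·0.56026317) = 129.992591
y = r_b·(sin φ − φ·cos φ) = 111.917363·(0.56026317 − 0.59470349·0.82831466) = 7.572503

x=129.992591 y=7.572503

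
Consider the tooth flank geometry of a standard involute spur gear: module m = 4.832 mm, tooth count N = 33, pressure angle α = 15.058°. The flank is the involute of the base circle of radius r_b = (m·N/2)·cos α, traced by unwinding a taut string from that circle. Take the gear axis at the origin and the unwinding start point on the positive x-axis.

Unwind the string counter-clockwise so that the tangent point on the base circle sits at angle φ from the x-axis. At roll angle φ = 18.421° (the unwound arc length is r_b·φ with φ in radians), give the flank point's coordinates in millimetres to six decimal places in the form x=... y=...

pitch radius r_p = m·N/2 = 4.832·33/2 = 79.728000
base radius r_b = r_p·cos α = 79.728000·cos 15.058° = 76.990406
roll angle φ = 18.421° = 0.32150710 rad
x = r_b·(cos φ + φ·sin φ) = 76.990406·(0.94876026 + 0.32150710·0.31599680) = 80.867294
y = r_b·(sin φ − φ·cos φ) = 76.990406·(0.31599680 − 0.32150710·0.94876026) = 0.844095

x=80.867294 y=0.844095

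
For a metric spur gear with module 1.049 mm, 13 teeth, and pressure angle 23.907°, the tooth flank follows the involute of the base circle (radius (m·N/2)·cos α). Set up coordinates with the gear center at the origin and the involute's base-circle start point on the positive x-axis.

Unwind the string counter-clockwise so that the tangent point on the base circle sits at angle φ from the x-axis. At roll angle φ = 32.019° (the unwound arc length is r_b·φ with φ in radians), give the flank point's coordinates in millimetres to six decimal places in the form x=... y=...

x=7.132174 y=0.351433

pitch radius r_p = m·N/2 = 1.049·13/2 = 6.818500
base radius r_b = r_p·cos α = 6.818500·cos 23.907° = 6.233503
roll angle φ = 32.019° = 0.55883697 rad
x = r_b·(cos φ + φ·sin φ) = 6.233503·(0.84787232 + 0.55883697·0.53020046) = 7.132174
y = r_b·(sin φ − φ·cos φ) = 6.233503·(0.53020046 − 0.55883697·0.84787232) = 0.351433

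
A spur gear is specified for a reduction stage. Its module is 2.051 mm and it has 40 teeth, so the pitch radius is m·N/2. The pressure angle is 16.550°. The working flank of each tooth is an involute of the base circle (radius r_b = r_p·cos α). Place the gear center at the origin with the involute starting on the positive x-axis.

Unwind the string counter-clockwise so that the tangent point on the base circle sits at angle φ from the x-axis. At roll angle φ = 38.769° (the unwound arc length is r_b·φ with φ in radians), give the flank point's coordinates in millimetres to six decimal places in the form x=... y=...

pitch radius r_p = m·N/2 = 2.051·40/2 = 41.020000
base radius r_b = r_p·cos α = 41.020000·cos 16.550° = 39.320604
roll angle φ = 38.769° = 0.67664670 rad
x = r_b·(cos φ + φ·sin φ) = 39.320604·(0.77967688 + 0.67664670·0.62618206) = 47.317663
y = r_b·(sin φ − φ·cos φ) = 39.320604·(0.62618206 − 0.67664670·0.77967688) = 3.877651

x=47.317663 y=3.877651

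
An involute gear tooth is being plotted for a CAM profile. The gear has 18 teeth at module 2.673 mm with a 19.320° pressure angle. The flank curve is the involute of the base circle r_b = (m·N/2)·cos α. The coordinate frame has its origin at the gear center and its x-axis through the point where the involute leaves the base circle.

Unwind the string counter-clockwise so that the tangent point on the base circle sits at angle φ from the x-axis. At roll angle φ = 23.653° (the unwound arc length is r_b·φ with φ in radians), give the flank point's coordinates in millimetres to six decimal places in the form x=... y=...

x=24.555087 y=0.523382

pitch radius r_p = m·N/2 = 2.673·18/2 = 24.057000
base radius r_b = r_p·cos α = 24.057000·cos 19.320° = 22.702243
roll angle φ = 23.653° = 0.41282273 rad
x = r_b·(cos φ + φ·sin φ) = 22.702243·(0.91599200 + 0.41282273·0.40119652) = 24.555087
y = r_b·(sin φ − φ·cos φ) = 22.702243·(0.40119652 − 0.41282273·0.91599200) = 0.523382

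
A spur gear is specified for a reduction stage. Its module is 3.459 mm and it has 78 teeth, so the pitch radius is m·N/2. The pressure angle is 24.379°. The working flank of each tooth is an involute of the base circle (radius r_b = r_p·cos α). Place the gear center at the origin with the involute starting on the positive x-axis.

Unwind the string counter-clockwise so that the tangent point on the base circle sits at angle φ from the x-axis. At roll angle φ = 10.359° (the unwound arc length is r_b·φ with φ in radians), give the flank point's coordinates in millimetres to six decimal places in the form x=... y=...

x=124.864411 y=0.241268

pitch radius r_p = m·N/2 = 3.459·78/2 = 134.901000
base radius r_b = r_p·cos α = 134.901000·cos 24.379° = 122.872554
roll angle φ = 10.359° = 0.18079866 rad
x = r_b·(cos φ + φ·sin φ) = 122.872554·(0.98370040 + 0.18079866·0.17981527) = 124.864411
y = r_b·(sin φ − φ·cos φ) = 122.872554·(0.17981527 − 0.18079866·0.98370040) = 0.241268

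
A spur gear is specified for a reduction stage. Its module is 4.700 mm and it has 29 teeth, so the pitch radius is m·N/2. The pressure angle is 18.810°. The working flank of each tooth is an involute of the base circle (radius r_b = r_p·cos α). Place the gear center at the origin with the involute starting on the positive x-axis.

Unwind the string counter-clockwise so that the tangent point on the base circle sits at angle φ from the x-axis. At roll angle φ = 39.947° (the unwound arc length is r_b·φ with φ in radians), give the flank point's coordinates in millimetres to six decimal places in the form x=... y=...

x=78.334891 y=6.939574

pitch radius r_p = m·N/2 = 4.700·29/2 = 68.150000
base radius r_b = r_p·cos α = 68.150000·cos 18.810° = 64.510313
roll angle φ = 39.947° = 0.69720668 rad
x = r_b·(cos φ + φ·sin φ) = 64.510313·(0.76663871 + 0.69720668·0.64207872) = 78.334891
y = r_b·(sin φ − φ·cos φ) = 64.510313·(0.64207872 − 0.69720668·0.76663871) = 6.939574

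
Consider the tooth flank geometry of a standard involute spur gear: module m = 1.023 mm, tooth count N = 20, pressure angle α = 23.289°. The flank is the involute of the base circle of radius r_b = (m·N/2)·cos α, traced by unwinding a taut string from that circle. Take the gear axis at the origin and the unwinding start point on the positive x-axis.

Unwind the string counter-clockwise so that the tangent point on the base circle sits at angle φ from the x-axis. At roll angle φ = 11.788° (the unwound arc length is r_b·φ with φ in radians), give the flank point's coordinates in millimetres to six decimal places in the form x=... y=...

x=9.593254 y=0.027162

pitch radius r_p = m·N/2 = 1.023·20/2 = 10.230000
base radius r_b = r_p·cos α = 10.230000·cos 23.289° = 9.396483
roll angle φ = 11.788° = 0.20573941 rad
x = r_b·(cos φ + φ·sin φ) = 9.396483·(0.97891020 + 0.20573941·0.20429103) = 9.593254
y = r_b·(sin φ − φ·cos φ) = 9.396483·(0.20429103 − 0.20573941·0.97891020) = 0.027162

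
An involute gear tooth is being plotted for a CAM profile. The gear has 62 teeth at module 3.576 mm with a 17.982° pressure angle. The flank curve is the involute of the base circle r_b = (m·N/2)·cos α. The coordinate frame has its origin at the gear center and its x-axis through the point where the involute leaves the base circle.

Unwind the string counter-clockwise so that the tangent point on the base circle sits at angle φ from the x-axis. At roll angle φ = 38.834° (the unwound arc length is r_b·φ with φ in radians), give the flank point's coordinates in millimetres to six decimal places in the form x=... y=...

x=126.948910 y=10.448968

pitch radius r_p = m·N/2 = 3.576·62/2 = 110.856000
base radius r_b = r_p·cos α = 110.856000·cos 17.982° = 105.441078
roll angle φ = 38.834° = 0.67778116 rad
x = r_b·(cos φ + φ·sin φ) = 105.441078·(0.77896599 + 0.67778116·0.62706617) = 126.948910
y = r_b·(sin φ − φ·cos φ) = 105.441078·(0.62706617 − 0.67778116·0.77896599) = 10.448968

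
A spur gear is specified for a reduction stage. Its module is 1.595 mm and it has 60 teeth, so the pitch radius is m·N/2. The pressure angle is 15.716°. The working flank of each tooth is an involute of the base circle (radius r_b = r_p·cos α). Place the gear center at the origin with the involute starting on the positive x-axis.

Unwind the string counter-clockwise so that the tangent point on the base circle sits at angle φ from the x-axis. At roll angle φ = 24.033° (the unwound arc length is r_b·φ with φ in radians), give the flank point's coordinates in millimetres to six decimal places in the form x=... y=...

x=49.936744 y=1.113293

pitch radius r_p = m·N/2 = 1.595·60/2 = 47.850000
base radius r_b = r_p·cos α = 47.850000·cos 15.716° = 46.061182
roll angle φ = 24.033° = 0.41945498 rad
x = r_b·(cos φ + φ·sin φ) = 46.061182·(0.91331104 + 0.41945498·0.40726274) = 49.936744
y = r_b·(sin φ − φ·cos φ) = 46.061182·(0.40726274 − 0.41945498·0.91331104) = 1.113293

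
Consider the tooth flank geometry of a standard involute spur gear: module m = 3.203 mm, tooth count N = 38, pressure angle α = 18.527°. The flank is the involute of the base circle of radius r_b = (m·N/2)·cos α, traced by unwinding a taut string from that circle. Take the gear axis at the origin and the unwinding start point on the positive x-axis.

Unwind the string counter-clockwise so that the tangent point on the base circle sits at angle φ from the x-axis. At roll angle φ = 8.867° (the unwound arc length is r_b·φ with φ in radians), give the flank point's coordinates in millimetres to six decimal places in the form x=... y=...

pitch radius r_p = m·N/2 = 3.203·38/2 = 60.857000
base radius r_b = r_p·cos α = 60.857000·cos 18.527° = 57.703027
roll angle φ = 8.867° = 0.15475834 rad
x = r_b·(cos φ + φ·sin φ) = 57.703027·(0.98804881 + 0.15475834·0.15414134) = 58.389893
y = r_b·(sin φ − φ·cos φ) = 57.703027·(0.15414134 − 0.15475834·0.98804881) = 0.071121

x=58.389893 y=0.071121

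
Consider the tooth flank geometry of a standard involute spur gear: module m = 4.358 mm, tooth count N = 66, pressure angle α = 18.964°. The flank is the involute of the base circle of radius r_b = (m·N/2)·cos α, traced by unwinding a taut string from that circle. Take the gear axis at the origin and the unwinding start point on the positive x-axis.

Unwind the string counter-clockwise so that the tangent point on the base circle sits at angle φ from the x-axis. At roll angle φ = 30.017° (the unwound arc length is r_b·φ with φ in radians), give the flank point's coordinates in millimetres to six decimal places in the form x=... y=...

x=153.411722 y=6.341774

pitch radius r_p = m·N/2 = 4.358·66/2 = 143.814000
base radius r_b = r_p·cos α = 143.814000·cos 18.964° = 136.008200
roll angle φ = 30.017° = 0.52389548 rad
x = r_b·(cos φ + φ·sin φ) = 136.008200·(0.86587701 + 0.52389548·0.50025693) = 153.411722
y = r_b·(sin φ − φ·cos φ) = 136.008200·(0.50025693 − 0.52389548·0.86587701) = 6.341774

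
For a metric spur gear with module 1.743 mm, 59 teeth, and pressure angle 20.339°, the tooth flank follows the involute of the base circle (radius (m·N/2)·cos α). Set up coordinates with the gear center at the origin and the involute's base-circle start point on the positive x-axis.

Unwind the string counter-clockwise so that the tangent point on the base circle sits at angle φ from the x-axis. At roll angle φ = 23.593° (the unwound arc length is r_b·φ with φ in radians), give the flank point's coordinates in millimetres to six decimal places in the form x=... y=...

x=52.128497 y=1.103164

pitch radius r_p = m·N/2 = 1.743·59/2 = 51.418500
base radius r_b = r_p·cos α = 51.418500·cos 20.339° = 48.212688
roll angle φ = 23.593° = 0.41177553 rad
x = r_b·(cos φ + φ·sin φ) = 48.212688·(0.91641163 + 0.41177553·0.40023707) = 52.128497
y = r_b·(sin φ − φ·cos φ) = 48.212688·(0.40023707 − 0.41177553·0.91641163) = 1.103164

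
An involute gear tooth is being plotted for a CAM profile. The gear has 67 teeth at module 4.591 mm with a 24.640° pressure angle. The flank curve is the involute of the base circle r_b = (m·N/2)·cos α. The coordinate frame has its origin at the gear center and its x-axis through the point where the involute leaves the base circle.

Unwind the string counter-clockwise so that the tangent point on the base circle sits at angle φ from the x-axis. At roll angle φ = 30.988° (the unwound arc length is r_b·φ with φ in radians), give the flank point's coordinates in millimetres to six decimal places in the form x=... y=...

x=158.769078 y=7.158536

pitch radius r_p = m·N/2 = 4.591·67/2 = 153.798500
base radius r_b = r_p·cos α = 153.798500·cos 24.640° = 139.794419
roll angle φ = 30.988° = 0.54084263 rad
x = r_b·(cos φ + φ·sin φ) = 139.794419·(0.85727515 + 0.54084263·0.51485854) = 158.769078
y = r_b·(sin φ − φ·cos φ) = 139.794419·(0.51485854 − 0.54084263·0.85727515) = 7.158536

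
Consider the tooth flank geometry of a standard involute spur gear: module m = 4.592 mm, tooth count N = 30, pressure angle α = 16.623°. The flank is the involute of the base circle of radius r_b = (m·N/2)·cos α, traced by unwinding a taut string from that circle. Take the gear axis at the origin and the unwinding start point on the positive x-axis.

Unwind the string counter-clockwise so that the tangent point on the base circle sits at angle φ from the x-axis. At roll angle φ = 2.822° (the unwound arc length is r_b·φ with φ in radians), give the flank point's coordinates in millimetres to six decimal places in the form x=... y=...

pitch radius r_p = m·N/2 = 4.592·30/2 = 68.880000
base radius r_b = r_p·cos α = 68.880000·cos 16.623° = 66.001354
roll angle φ = 2.822° = 0.04925319 rad
x = r_b·(cos φ + φ·sin φ) = 66.001354·(0.99878731 + 0.04925319·0.04923328) = 66.081361
y = r_b·(sin φ − φ·cos φ) = 66.001354·(0.04923328 − 0.04925319·0.99878731) = 0.002628

x=66.081361 y=0.002628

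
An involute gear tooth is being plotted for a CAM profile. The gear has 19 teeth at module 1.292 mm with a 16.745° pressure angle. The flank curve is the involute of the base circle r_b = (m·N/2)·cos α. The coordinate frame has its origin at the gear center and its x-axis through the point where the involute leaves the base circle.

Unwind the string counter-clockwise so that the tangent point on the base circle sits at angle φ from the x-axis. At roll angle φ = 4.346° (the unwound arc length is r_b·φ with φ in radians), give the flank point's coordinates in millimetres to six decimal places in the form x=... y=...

pitch radius r_p = m·N/2 = 1.292·19/2 = 12.274000
base radius r_b = r_p·cos α = 12.274000·cos 16.745° = 11.753540
roll angle φ = 4.346° = 0.07585201 rad
x = r_b·(cos φ + φ·sin φ) = 11.753540·(0.99712462 + 0.07585201·0.07577929) = 11.787303
y = r_b·(sin φ − φ·cos φ) = 11.753540·(0.07577929 − 0.07585201·0.99712462) = 0.001709

x=11.787303 y=0.001709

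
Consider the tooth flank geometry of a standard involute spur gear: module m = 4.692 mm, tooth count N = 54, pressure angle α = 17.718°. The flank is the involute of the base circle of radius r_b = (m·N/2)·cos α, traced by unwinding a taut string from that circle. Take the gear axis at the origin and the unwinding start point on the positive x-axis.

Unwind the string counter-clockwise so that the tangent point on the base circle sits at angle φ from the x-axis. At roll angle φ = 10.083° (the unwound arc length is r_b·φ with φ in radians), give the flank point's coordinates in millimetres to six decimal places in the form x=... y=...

pitch radius r_p = m·N/2 = 4.692·54/2 = 126.684000
base radius r_b = r_p·cos α = 126.684000·cos 17.718° = 120.674861
roll angle φ = 10.083° = 0.17598155 rad
x = r_b·(cos φ + φ·sin φ) = 120.674861·(0.98455517 + 0.17598155·0.17507461) = 122.529039
y = r_b·(sin φ − φ·cos φ) = 120.674861·(0.17507461 − 0.17598155·0.98455517) = 0.218550

x=122.529039 y=0.218550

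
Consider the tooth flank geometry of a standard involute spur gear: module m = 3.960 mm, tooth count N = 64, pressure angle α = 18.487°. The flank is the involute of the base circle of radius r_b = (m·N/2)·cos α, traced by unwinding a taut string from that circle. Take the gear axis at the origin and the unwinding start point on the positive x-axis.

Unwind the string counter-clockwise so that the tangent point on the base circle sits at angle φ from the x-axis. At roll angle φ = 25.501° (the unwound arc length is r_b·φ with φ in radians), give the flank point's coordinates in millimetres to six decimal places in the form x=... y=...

x=131.501128 y=3.462499

pitch radius r_p = m·N/2 = 3.960·64/2 = 126.720000
base radius r_b = r_p·cos α = 126.720000·cos 18.487° = 120.180694
roll angle φ = 25.501° = 0.44507641 rad
x = r_b·(cos φ + φ·sin φ) = 120.180694·(0.90257777 + 0.44507641·0.43052685) = 131.501128
y = r_b·(sin φ − φ·cos φ) = 120.180694·(0.43052685 − 0.44507641·0.90257777) = 3.462499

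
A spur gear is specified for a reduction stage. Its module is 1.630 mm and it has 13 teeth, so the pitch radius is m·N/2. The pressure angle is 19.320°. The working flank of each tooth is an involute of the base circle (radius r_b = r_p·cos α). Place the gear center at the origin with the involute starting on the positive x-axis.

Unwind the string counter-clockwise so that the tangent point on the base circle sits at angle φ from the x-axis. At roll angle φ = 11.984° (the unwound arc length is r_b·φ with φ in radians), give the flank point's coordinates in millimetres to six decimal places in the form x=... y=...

pitch radius r_p = m·N/2 = 1.630·13/2 = 10.595000
base radius r_b = r_p·cos α = 10.595000·cos 19.320° = 9.998348
roll angle φ = 11.984° = 0.20916026 rad
x = r_b·(cos φ + φ·sin φ) = 9.998348·(0.97820562 + 0.20916026·0.20763853) = 10.214666
y = r_b·(sin φ − φ·cos φ) = 9.998348·(0.20763853 − 0.20916026·0.97820562) = 0.030363

x=10.214666 y=0.030363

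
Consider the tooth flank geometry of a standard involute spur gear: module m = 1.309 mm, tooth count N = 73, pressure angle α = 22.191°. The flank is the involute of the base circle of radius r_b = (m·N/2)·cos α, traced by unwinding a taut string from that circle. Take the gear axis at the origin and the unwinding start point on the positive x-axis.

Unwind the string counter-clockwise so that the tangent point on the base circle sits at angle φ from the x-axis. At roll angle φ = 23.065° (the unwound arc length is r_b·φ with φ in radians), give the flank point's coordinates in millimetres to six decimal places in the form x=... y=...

x=47.680232 y=0.946515

pitch radius r_p = m·N/2 = 1.309·73/2 = 47.778500
base radius r_b = r_p·cos α = 47.778500·cos 22.191° = 44.239543
roll angle φ = 23.065° = 0.40256019 rad
x = r_b·(cos φ + φ·sin φ) = 44.239543·(0.92006099 + 0.40256019·0.39177516) = 47.680232
y = r_b·(sin φ − φ·cos φ) = 44.239543·(0.39177516 − 0.40256019·0.92006099) = 0.946515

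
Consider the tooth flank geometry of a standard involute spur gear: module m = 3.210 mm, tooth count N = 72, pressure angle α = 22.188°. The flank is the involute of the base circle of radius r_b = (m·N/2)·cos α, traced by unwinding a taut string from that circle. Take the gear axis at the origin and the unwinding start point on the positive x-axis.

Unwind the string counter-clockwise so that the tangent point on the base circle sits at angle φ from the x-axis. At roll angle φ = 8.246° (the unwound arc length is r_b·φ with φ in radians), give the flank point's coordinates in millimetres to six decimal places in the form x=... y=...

x=108.105185 y=0.106105

pitch radius r_p = m·N/2 = 3.210·72/2 = 115.560000
base radius r_b = r_p·cos α = 115.560000·cos 22.188° = 107.002747
roll angle φ = 8.246° = 0.14391985 rad
x = r_b·(cos φ + φ·sin φ) = 107.002747·(0.98966140 + 0.14391985·0.14342353) = 108.105185
y = r_b·(sin φ − φ·cos φ) = 107.002747·(0.14342353 − 0.14391985·0.98966140) = 0.106105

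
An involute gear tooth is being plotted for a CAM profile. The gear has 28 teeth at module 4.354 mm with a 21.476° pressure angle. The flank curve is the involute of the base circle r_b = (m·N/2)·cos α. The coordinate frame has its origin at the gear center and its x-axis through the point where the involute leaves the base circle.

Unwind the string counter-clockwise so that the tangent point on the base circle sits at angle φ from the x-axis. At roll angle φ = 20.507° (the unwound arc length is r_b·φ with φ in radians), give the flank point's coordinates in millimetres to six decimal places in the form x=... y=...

pitch radius r_p = m·N/2 = 4.354·28/2 = 60.956000
base radius r_b = r_p·cos α = 60.956000·cos 21.476° = 56.723886
roll angle φ = 20.507° = 0.35791467 rad
x = r_b·(cos φ + φ·sin φ) = 56.723886·(0.93662940 + 0.35791467·0.35032181) = 60.241602
y = r_b·(sin φ − φ·cos φ) = 56.723886·(0.35032181 − 0.35791467·0.93662940) = 0.855873

x=60.241602 y=0.855873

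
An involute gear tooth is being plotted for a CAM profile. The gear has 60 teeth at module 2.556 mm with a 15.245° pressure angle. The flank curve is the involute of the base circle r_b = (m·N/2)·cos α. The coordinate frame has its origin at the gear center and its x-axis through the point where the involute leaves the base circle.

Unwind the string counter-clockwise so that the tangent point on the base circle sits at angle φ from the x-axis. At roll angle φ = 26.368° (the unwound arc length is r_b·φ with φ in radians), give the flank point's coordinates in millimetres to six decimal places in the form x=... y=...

x=81.406047 y=2.353100

pitch radius r_p = m·N/2 = 2.556·60/2 = 76.680000
base radius r_b = r_p·cos α = 76.680000·cos 15.245° = 73.981652
roll angle φ = 26.368° = 0.46020842 rad
x = r_b·(cos φ + φ·sin φ) = 73.981652·(0.89595995 + 0.46020842·0.44413485) = 81.406047
y = r_b·(sin φ − φ·cos φ) = 73.981652·(0.44413485 − 0.46020842·0.89595995) = 2.353100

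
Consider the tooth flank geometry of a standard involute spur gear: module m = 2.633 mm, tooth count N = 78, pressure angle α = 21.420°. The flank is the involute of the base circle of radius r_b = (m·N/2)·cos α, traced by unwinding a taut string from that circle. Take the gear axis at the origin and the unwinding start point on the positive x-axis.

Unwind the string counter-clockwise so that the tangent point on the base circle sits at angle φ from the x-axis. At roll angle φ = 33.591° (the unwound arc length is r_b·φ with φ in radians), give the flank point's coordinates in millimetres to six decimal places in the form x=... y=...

x=110.637936 y=6.203116

pitch radius r_p = m·N/2 = 2.633·78/2 = 102.687000
base radius r_b = r_p·cos α = 102.687000·cos 21.420° = 95.594244
roll angle φ = 33.591° = 0.58627355 rad
x = r_b·(cos φ + φ·sin φ) = 95.594244·(0.83300816 + 0.58627355·0.55326071) = 110.637936
y = r_b·(sin φ − φ·cos φ) = 95.594244·(0.55326071 − 0.58627355·0.83300816) = 6.203116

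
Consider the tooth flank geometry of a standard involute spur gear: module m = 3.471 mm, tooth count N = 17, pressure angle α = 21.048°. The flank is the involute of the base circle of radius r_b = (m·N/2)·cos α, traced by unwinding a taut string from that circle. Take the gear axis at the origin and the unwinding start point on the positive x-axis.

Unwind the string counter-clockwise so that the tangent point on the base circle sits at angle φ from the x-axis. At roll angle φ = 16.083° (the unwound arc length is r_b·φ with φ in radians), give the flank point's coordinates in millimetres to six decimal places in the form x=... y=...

pitch radius r_p = m·N/2 = 3.471·17/2 = 29.503500
base radius r_b = r_p·cos α = 29.503500·cos 21.048° = 27.535023
roll angle φ = 16.083° = 0.28070130 rad
x = r_b·(cos φ + φ·sin φ) = 27.535023·(0.96086139 + 0.28070130·0.27702957) = 28.598534
y = r_b·(sin φ − φ·cos φ) = 27.535023·(0.27702957 − 0.28070130·0.96086139) = 0.201406

x=28.598534 y=0.201406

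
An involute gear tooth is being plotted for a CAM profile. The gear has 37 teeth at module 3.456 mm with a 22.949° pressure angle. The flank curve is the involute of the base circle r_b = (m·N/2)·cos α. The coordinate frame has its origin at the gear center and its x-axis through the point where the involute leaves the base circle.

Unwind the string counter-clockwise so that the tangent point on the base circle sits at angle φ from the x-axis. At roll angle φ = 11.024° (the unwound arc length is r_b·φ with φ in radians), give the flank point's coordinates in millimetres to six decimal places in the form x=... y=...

x=59.955326 y=0.139269

pitch radius r_p = m·N/2 = 3.456·37/2 = 63.936000
base radius r_b = r_p·cos α = 63.936000·cos 22.949° = 58.875612
roll angle φ = 11.024° = 0.19240510 rad
x = r_b·(cos φ + φ·sin φ) = 58.875612·(0.98154717 + 0.19240510·0.19122016) = 59.955326
y = r_b·(sin φ − φ·cos φ) = 58.875612·(0.19122016 − 0.19240510·0.98154717) = 0.139269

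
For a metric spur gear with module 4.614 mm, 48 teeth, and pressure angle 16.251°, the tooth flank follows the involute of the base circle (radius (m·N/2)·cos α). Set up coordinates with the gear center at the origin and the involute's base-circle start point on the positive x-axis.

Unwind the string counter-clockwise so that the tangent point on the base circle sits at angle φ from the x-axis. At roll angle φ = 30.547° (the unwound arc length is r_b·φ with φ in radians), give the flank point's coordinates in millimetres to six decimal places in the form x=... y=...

x=120.363925 y=5.219175

pitch radius r_p = m·N/2 = 4.614·48/2 = 110.736000
base radius r_b = r_p·cos α = 110.736000·cos 16.251° = 106.311540
roll angle φ = 30.547° = 0.53314573 rad
x = r_b·(cos φ + φ·sin φ) = 106.311540·(0.86121253 + 0.53314573·0.50824499) = 120.363925
y = r_b·(sin φ − φ·cos φ) = 106.311540·(0.50824499 − 0.53314573·0.86121253) = 5.219175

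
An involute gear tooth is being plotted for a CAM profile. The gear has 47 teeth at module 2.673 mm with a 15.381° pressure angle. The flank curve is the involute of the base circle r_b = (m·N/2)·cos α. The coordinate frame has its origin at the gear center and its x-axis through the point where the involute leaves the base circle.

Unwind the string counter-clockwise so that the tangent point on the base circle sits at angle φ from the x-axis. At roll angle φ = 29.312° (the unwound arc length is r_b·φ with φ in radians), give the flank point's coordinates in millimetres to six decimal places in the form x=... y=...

x=67.980342 y=2.633081

pitch radius r_p = m·N/2 = 2.673·47/2 = 62.815500
base radius r_b = r_p·cos α = 62.815500·cos 15.381° = 60.565663
roll angle φ = 29.312° = 0.51159091 rad
x = r_b·(cos φ + φ·sin φ) = 60.565663·(0.87196676 + 0.51159091·0.48956509) = 67.980342
y = r_b·(sin φ − φ·cos φ) = 60.565663·(0.48956509 − 0.51159091·0.87196676) = 2.633081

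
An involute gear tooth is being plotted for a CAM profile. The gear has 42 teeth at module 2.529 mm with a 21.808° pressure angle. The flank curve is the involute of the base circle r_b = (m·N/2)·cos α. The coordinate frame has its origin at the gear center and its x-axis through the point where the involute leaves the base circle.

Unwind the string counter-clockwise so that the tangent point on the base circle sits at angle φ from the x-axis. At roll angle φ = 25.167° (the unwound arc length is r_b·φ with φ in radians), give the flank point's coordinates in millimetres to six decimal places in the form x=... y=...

pitch radius r_p = m·N/2 = 2.529·42/2 = 53.109000
base radius r_b = r_p·cos α = 53.109000·cos 21.808° = 49.308199
roll angle φ = 25.167° = 0.43924701 rad
x = r_b·(cos φ + φ·sin φ) = 49.308199·(0.90507213 + 0.43924701·0.42525808) = 53.837921
y = r_b·(sin φ − φ·cos φ) = 49.308199·(0.42525808 − 0.43924701·0.90507213) = 1.366224

x=53.837921 y=1.366224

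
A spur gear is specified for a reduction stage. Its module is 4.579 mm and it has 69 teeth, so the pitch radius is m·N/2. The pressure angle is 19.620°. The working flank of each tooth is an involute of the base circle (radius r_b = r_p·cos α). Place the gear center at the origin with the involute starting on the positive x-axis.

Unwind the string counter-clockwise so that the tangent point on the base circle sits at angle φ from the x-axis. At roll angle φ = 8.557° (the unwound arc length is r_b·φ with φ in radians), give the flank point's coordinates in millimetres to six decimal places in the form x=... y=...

pitch radius r_p = m·N/2 = 4.579·69/2 = 157.975500
base radius r_b = r_p·cos α = 157.975500·cos 19.620° = 148.803490
roll angle φ = 8.557° = 0.14934782 rad
x = r_b·(cos φ + φ·sin φ) = 148.803490·(0.98886833 + 0.14934782·0.14879325) = 150.453762
y = r_b·(sin φ − φ·cos φ) = 148.803490·(0.14879325 − 0.14934782·0.98886833) = 0.164862

x=150.453762 y=0.164862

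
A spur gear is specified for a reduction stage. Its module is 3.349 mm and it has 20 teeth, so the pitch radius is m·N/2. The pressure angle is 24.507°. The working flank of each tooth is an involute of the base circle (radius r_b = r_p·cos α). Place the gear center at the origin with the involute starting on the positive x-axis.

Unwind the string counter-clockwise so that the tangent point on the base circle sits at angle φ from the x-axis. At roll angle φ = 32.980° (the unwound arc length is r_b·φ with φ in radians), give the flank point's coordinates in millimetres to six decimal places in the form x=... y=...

x=35.110625 y=1.873780

pitch radius r_p = m·N/2 = 3.349·20/2 = 33.490000
base radius r_b = r_p·cos α = 33.490000·cos 24.507° = 30.472906
roll angle φ = 32.980° = 0.57560959 rad
x = r_b·(cos φ + φ·sin φ) = 30.472906·(0.83886063 + 0.57560959·0.54434625) = 35.110625
y = r_b·(sin φ − φ·cos φ) = 30.472906·(0.54434625 − 0.57560959·0.83886063) = 1.873780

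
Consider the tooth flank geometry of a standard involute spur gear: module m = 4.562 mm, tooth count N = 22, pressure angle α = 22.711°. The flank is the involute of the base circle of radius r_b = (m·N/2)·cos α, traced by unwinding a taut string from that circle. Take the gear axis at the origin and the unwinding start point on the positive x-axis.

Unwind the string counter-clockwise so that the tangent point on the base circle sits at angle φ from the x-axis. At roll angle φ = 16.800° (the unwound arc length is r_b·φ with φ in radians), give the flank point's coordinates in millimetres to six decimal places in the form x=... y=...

x=48.238463 y=0.385654

pitch radius r_p = m·N/2 = 4.562·22/2 = 50.182000
base radius r_b = r_p·cos α = 50.182000·cos 22.711° = 46.291088
roll angle φ = 16.800° = 0.29321531 rad
x = r_b·(cos φ + φ·sin φ) = 46.291088·(0.95731950 + 0.29321531·0.28903180) = 48.238463
y = r_b·(sin φ − φ·cos φ) = 46.291088·(0.28903180 − 0.29321531·0.95731950) = 0.385654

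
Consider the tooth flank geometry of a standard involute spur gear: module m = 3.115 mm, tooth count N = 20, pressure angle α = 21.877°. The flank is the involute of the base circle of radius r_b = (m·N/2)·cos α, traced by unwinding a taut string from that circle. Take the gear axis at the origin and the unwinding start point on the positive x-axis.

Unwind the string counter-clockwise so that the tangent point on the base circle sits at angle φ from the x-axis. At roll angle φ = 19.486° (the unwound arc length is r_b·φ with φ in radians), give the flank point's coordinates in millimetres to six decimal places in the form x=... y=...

pitch radius r_p = m·N/2 = 3.115·20/2 = 31.150000
base radius r_b = r_p·cos α = 31.150000·cos 21.877° = 28.906761
roll angle φ = 19.486° = 0.34009486 rad
x = r_b·(cos φ + φ·sin φ) = 28.906761·(0.94272303 + 0.34009486·0.33357652) = 30.530474
y = r_b·(sin φ − φ·cos φ) = 28.906761·(0.33357652 − 0.34009486·0.94272303) = 0.374668

x=30.530474 y=0.374668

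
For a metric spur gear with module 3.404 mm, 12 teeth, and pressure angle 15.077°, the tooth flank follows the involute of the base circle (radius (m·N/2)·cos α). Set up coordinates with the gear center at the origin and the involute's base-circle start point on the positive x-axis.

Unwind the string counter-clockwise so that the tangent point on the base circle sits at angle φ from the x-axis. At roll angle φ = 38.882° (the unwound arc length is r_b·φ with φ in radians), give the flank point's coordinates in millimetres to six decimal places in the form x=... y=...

x=23.752344 y=1.961330

pitch radius r_p = m·N/2 = 3.404·12/2 = 20.424000
base radius r_b = r_p·cos α = 20.424000·cos 15.077° = 19.720947
roll angle φ = 38.882° = 0.67861892 rad
x = r_b·(cos φ + φ·sin φ) = 19.720947·(0.77844039 + 0.67861892·0.62771853) = 23.752344
y = r_b·(sin φ − φ·cos φ) = 19.720947·(0.62771853 − 0.67861892·0.77844039) = 1.961330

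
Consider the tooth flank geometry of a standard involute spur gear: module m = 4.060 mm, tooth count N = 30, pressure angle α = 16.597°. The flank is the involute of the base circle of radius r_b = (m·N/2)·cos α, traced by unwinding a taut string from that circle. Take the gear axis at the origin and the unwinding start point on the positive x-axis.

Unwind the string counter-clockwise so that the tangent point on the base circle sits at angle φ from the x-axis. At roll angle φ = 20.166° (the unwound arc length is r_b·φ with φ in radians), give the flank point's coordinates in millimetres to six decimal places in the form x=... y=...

x=61.866502 y=0.837754

pitch radius r_p = m·N/2 = 4.060·30/2 = 60.900000
base radius r_b = r_p·cos α = 60.900000·cos 16.597° = 58.362756
roll angle φ = 20.166° = 0.35196310 rad
x = r_b·(cos φ + φ·sin φ) = 58.362756·(0.93869776 + 0.35196310·0.34474123) = 61.866502
y = r_b·(sin φ − φ·cos φ) = 58.362756·(0.34474123 − 0.35196310·0.93869776) = 0.837754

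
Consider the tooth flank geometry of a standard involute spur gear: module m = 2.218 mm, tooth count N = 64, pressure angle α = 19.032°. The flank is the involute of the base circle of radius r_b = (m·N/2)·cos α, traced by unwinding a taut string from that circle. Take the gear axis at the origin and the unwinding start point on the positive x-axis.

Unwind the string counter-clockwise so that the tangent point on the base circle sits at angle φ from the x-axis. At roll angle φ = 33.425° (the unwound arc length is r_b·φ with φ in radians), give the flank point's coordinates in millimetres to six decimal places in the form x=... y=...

pitch radius r_p = m·N/2 = 2.218·64/2 = 70.976000
base radius r_b = r_p·cos α = 70.976000·cos 19.032° = 67.096210
roll angle φ = 33.425° = 0.58337630 rad
x = r_b·(cos φ + φ·sin φ) = 67.096210·(0.83460759 + 0.58337630·0.55084496) = 77.560367
y = r_b·(sin φ − φ·cos φ) = 67.096210·(0.55084496 − 0.58337630·0.83460759) = 4.291116

x=77.560367 y=4.291116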